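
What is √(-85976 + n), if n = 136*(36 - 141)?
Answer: 4*I*√6266 ≈ 316.63*I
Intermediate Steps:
n = -14280 (n = 136*(-105) = -14280)
√(-85976 + n) = √(-85976 - 14280) = √(-100256) = 4*I*√6266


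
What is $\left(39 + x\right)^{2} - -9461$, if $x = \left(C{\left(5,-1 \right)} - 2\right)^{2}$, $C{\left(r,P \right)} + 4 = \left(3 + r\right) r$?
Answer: $1437486$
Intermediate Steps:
$C{\left(r,P \right)} = -4 + r \left(3 + r\right)$ ($C{\left(r,P \right)} = -4 + \left(3 + r\right) r = -4 + r \left(3 + r\right)$)
$x = 1156$ ($x = \left(\left(-4 + 5^{2} + 3 \cdot 5\right) - 2\right)^{2} = \left(\left(-4 + 25 + 15\right) - 2\right)^{2} = \left(36 - 2\right)^{2} = 34^{2} = 1156$)
$\left(39 + x\right)^{2} - -9461 = \left(39 + 1156\right)^{2} - -9461 = 1195^{2} + 9461 = 1428025 + 9461 = 1437486$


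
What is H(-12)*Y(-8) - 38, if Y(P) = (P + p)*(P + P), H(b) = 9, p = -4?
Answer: 1690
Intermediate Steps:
Y(P) = 2*P*(-4 + P) (Y(P) = (P - 4)*(P + P) = (-4 + P)*(2*P) = 2*P*(-4 + P))
H(-12)*Y(-8) - 38 = 9*(2*(-8)*(-4 - 8)) - 38 = 9*(2*(-8)*(-12)) - 38 = 9*192 - 38 = 1728 - 38 = 1690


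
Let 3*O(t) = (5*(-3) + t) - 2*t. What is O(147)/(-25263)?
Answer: 6/2807 ≈ 0.0021375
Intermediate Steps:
O(t) = -5 - t/3 (O(t) = ((5*(-3) + t) - 2*t)/3 = ((-15 + t) - 2*t)/3 = (-15 - t)/3 = -5 - t/3)
O(147)/(-25263) = (-5 - ⅓*147)/(-25263) = (-5 - 49)*(-1/25263) = -54*(-1/25263) = 6/2807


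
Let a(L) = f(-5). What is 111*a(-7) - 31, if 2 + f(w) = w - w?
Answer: -253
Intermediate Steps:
f(w) = -2 (f(w) = -2 + (w - w) = -2 + 0 = -2)
a(L) = -2
111*a(-7) - 31 = 111*(-2) - 31 = -222 - 31 = -253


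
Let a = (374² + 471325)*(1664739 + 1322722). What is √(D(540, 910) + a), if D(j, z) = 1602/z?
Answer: 2*√94503763166489495/455 ≈ 1.3513e+6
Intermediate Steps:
a = 1825939150661 (a = (139876 + 471325)*2987461 = 611201*2987461 = 1825939150661)
√(D(540, 910) + a) = √(1602/910 + 1825939150661) = √(1602*(1/910) + 1825939150661) = √(801/455 + 1825939150661) = √(830802313551556/455) = 2*√94503763166489495/455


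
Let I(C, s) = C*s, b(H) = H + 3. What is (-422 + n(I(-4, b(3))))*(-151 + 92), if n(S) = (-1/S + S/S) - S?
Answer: 562093/24 ≈ 23421.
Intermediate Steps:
b(H) = 3 + H
n(S) = 1 - S - 1/S (n(S) = (-1/S + 1) - S = (1 - 1/S) - S = 1 - S - 1/S)
(-422 + n(I(-4, b(3))))*(-151 + 92) = (-422 + (1 - (-4)*(3 + 3) - 1/((-4*(3 + 3)))))*(-151 + 92) = (-422 + (1 - (-4)*6 - 1/((-4*6))))*(-59) = (-422 + (1 - 1*(-24) - 1/(-24)))*(-59) = (-422 + (1 + 24 - 1*(-1/24)))*(-59) = (-422 + (1 + 24 + 1/24))*(-59) = (-422 + 601/24)*(-59) = -9527/24*(-59) = 562093/24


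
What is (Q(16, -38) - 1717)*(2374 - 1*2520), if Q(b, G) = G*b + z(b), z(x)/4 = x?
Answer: 330106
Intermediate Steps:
z(x) = 4*x
Q(b, G) = 4*b + G*b (Q(b, G) = G*b + 4*b = 4*b + G*b)
(Q(16, -38) - 1717)*(2374 - 1*2520) = (16*(4 - 38) - 1717)*(2374 - 1*2520) = (16*(-34) - 1717)*(2374 - 2520) = (-544 - 1717)*(-146) = -2261*(-146) = 330106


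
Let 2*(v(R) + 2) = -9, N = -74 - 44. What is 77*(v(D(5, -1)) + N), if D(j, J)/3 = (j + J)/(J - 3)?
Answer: -19173/2 ≈ -9586.5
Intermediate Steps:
D(j, J) = 3*(J + j)/(-3 + J) (D(j, J) = 3*((j + J)/(J - 3)) = 3*((J + j)/(-3 + J)) = 3*(J + j)/(-3 + J))
N = -118
v(R) = -13/2 (v(R) = -2 + (½)*(-9) = -2 - 9/2 = -13/2)
77*(v(D(5, -1)) + N) = 77*(-13/2 - 118) = 77*(-249/2) = -19173/2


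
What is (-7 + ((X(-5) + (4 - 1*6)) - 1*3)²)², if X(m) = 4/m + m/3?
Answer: 120318961/50625 ≈ 2376.7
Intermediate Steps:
X(m) = 4/m + m/3 (X(m) = 4/m + m*(⅓) = 4/m + m/3)
(-7 + ((X(-5) + (4 - 1*6)) - 1*3)²)² = (-7 + (((4/(-5) + (⅓)*(-5)) + (4 - 1*6)) - 1*3)²)² = (-7 + (((4*(-⅕) - 5/3) + (4 - 6)) - 3)²)² = (-7 + (((-⅘ - 5/3) - 2) - 3)²)² = (-7 + ((-37/15 - 2) - 3)²)² = (-7 + (-67/15 - 3)²)² = (-7 + (-112/15)²)² = (-7 + 12544/225)² = (10969/225)² = 120318961/50625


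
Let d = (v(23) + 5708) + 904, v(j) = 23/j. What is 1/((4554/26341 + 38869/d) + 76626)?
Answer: 174193033/13348769310589 ≈ 1.3049e-5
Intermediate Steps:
d = 6613 (d = (23/23 + 5708) + 904 = (23*(1/23) + 5708) + 904 = (1 + 5708) + 904 = 5709 + 904 = 6613)
1/((4554/26341 + 38869/d) + 76626) = 1/((4554/26341 + 38869/6613) + 76626) = 1/(1053963931/174193033 + 76626) = 1/(13348769310589/174193033) = 174193033/13348769310589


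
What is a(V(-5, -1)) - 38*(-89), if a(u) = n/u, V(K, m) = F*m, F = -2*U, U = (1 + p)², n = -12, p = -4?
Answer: 10144/3 ≈ 3381.3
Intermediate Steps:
U = 9 (U = (1 - 4)² = (-3)² = 9)
F = -18 (F = -2*9 = -18)
V(K, m) = -18*m
a(u) = -12/u
a(V(-5, -1)) - 38*(-89) = -12/((-18*(-1))) - 38*(-89) = -12/18 + 3382 = -12*1/18 + 3382 = -⅔ + 3382 = 10144/3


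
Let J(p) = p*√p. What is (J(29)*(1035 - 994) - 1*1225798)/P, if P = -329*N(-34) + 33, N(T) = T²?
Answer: 1225798/380291 - 1189*√29/380291 ≈ 3.2065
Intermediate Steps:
J(p) = p^(3/2)
P = -380291 (P = -329*(-34)² + 33 = -329*1156 + 33 = -380324 + 33 = -380291)
(J(29)*(1035 - 994) - 1*1225798)/P = (29^(3/2)*(1035 - 994) - 1*1225798)/(-380291) = ((29*√29)*41 - 1225798)*(-1/380291) = (1189*√29 - 1225798)*(-1/380291) = (-1225798 + 1189*√29)*(-1/380291) = 1225798/380291 - 1189*√29/380291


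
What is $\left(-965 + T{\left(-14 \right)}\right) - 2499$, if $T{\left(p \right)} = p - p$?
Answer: $-3464$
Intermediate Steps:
$T{\left(p \right)} = 0$
$\left(-965 + T{\left(-14 \right)}\right) - 2499 = \left(-965 + 0\right) - 2499 = -965 - 2499 = -3464$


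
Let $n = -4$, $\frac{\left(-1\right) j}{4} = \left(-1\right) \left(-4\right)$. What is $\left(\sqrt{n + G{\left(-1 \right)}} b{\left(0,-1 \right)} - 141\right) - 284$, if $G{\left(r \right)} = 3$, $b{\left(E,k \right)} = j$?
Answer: $-425 - 16 i \approx -425.0 - 16.0 i$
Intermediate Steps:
$j = -16$ ($j = - 4 \left(\left(-1\right) \left(-4\right)\right) = \left(-4\right) 4 = -16$)
$b{\left(E,k \right)} = -16$
$\left(\sqrt{n + G{\left(-1 \right)}} b{\left(0,-1 \right)} - 141\right) - 284 = \left(\sqrt{-4 + 3} \left(-16\right) - 141\right) - 284 = \left(\sqrt{-1} \left(-16\right) - 141\right) - 284 = \left(i \left(-16\right) - 141\right) - 284 = \left(- 16 i - 141\right) - 284 = \left(-141 - 16 i\right) - 284 = -425 - 16 i$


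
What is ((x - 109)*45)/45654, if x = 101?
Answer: -60/7609 ≈ -0.0078854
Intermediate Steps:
((x - 109)*45)/45654 = ((101 - 109)*45)/45654 = -8*45*(1/45654) = -360*1/45654 = -60/7609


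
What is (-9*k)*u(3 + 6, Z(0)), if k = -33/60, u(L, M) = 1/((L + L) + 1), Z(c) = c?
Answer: 99/380 ≈ 0.26053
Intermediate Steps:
u(L, M) = 1/(1 + 2*L) (u(L, M) = 1/(2*L + 1) = 1/(1 + 2*L))
k = -11/20 (k = -33*1/60 = -11/20 ≈ -0.55000)
(-9*k)*u(3 + 6, Z(0)) = (-9*(-11/20))/(1 + 2*(3 + 6)) = 99/(20*(1 + 2*9)) = 99/(20*(1 + 18)) = (99/20)/19 = (99/20)*(1/19) = 99/380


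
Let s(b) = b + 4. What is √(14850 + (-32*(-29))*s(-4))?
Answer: 15*√66 ≈ 121.86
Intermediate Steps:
s(b) = 4 + b
√(14850 + (-32*(-29))*s(-4)) = √(14850 + (-32*(-29))*(4 - 4)) = √(14850 + 928*0) = √(14850 + 0) = √14850 = 15*√66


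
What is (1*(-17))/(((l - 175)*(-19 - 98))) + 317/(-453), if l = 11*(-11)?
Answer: -3662015/5229432 ≈ -0.70027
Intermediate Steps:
l = -121
(1*(-17))/(((l - 175)*(-19 - 98))) + 317/(-453) = (1*(-17))/(((-121 - 175)*(-19 - 98))) + 317/(-453) = -17/((-296*(-117))) + 317*(-1/453) = -17/34632 - 317/453 = -3662015/5229432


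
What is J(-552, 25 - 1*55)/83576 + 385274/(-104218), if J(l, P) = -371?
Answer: -16119162351/4355061784 ≈ -3.7012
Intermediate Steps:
J(-552, 25 - 1*55)/83576 + 385274/(-104218) = -371/83576 + 385274/(-104218) = -371*1/83576 + 385274*(-1/104218) = -371/83576 - 192637/52109 = -16119162351/4355061784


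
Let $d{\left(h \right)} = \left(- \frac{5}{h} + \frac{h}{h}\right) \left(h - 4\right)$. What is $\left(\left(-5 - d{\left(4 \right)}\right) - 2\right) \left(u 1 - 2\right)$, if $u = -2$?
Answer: $28$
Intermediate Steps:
$d{\left(h \right)} = \left(1 - \frac{5}{h}\right) \left(-4 + h\right)$ ($d{\left(h \right)} = \left(- \frac{5}{h} + 1\right) \left(-4 + h\right) = \left(1 - \frac{5}{h}\right) \left(-4 + h\right)$)
$\left(\left(-5 - d{\left(4 \right)}\right) - 2\right) \left(u 1 - 2\right) = \left(\left(-5 - \left(-9 + 4 + \frac{20}{4}\right)\right) - 2\right) \left(\left(-2\right) 1 - 2\right) = \left(\left(-5 - \left(-9 + 4 + 20 \cdot \frac{1}{4}\right)\right) - 2\right) \left(-2 - 2\right) = \left(\left(-5 - \left(-9 + 4 + 5\right)\right) - 2\right) \left(-4\right) = \left(\left(-5 - 0\right) - 2\right) \left(-4\right) = \left(\left(-5 + 0\right) - 2\right) \left(-4\right) = \left(-5 - 2\right) \left(-4\right) = \left(-7\right) \left(-4\right) = 28$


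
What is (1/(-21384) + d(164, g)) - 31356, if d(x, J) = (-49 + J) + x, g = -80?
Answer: -669768265/21384 ≈ -31321.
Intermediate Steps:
d(x, J) = -49 + J + x
(1/(-21384) + d(164, g)) - 31356 = (1/(-21384) + (-49 - 80 + 164)) - 31356 = (-1/21384 + 35) - 31356 = 748439/21384 - 31356 = -669768265/21384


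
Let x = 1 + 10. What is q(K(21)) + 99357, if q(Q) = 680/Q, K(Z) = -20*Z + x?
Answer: 40636333/409 ≈ 99355.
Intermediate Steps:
x = 11
K(Z) = 11 - 20*Z (K(Z) = -20*Z + 11 = 11 - 20*Z)
q(K(21)) + 99357 = 680/(11 - 20*21) + 99357 = 680/(11 - 420) + 99357 = 680/(-409) + 99357 = 680*(-1/409) + 99357 = -680/409 + 99357 = 40636333/409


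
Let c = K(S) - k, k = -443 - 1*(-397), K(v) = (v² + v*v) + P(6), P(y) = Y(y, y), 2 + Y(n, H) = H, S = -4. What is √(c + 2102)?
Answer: 2*√546 ≈ 46.733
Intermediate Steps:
Y(n, H) = -2 + H
P(y) = -2 + y
K(v) = 4 + 2*v² (K(v) = (v² + v*v) + (-2 + 6) = (v² + v²) + 4 = 2*v² + 4 = 4 + 2*v²)
k = -46 (k = -443 + 397 = -46)
c = 82 (c = (4 + 2*(-4)²) - 1*(-46) = (4 + 2*16) + 46 = (4 + 32) + 46 = 36 + 46 = 82)
√(c + 2102) = √(82 + 2102) = √2184 = 2*√546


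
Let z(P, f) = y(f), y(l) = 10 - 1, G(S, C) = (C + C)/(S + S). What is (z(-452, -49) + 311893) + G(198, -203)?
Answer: 61756393/198 ≈ 3.1190e+5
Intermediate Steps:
G(S, C) = C/S (G(S, C) = (2*C)/((2*S)) = (2*C)*(1/(2*S)) = C/S)
y(l) = 9
z(P, f) = 9
(z(-452, -49) + 311893) + G(198, -203) = (9 + 311893) - 203/198 = 311902 - 203*1/198 = 311902 - 203/198 = 61756393/198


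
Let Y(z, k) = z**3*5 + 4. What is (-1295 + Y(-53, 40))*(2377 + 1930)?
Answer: -3211626532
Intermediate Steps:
Y(z, k) = 4 + 5*z**3 (Y(z, k) = 5*z**3 + 4 = 4 + 5*z**3)
(-1295 + Y(-53, 40))*(2377 + 1930) = (-1295 + (4 + 5*(-53)**3))*(2377 + 1930) = (-1295 + (4 + 5*(-148877)))*4307 = (-1295 + (4 - 744385))*4307 = (-1295 - 744381)*4307 = -745676*4307 = -3211626532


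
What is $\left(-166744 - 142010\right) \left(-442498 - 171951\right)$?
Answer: $189713586546$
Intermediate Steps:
$\left(-166744 - 142010\right) \left(-442498 - 171951\right) = \left(-308754\right) \left(-614449\right) = 189713586546$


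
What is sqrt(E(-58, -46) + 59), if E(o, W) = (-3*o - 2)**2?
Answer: sqrt(29643) ≈ 172.17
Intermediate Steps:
E(o, W) = (-2 - 3*o)**2
sqrt(E(-58, -46) + 59) = sqrt((2 + 3*(-58))**2 + 59) = sqrt((2 - 174)**2 + 59) = sqrt((-172)**2 + 59) = sqrt(29584 + 59) = sqrt(29643)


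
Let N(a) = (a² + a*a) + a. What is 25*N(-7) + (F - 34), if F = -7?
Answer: 2234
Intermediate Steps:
N(a) = a + 2*a² (N(a) = (a² + a²) + a = 2*a² + a = a + 2*a²)
25*N(-7) + (F - 34) = 25*(-7*(1 + 2*(-7))) + (-7 - 34) = 25*(-7*(1 - 14)) - 41 = 25*(-7*(-13)) - 41 = 25*91 - 41 = 2275 - 41 = 2234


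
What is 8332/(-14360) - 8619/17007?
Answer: -22122597/20351710 ≈ -1.0870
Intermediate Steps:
8332/(-14360) - 8619/17007 = 8332*(-1/14360) - 8619*1/17007 = -2083/3590 - 2873/5669 = -22122597/20351710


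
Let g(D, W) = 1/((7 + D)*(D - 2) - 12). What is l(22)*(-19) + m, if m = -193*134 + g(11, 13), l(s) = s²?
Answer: -5258699/150 ≈ -35058.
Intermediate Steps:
g(D, W) = 1/(-12 + (-2 + D)*(7 + D)) (g(D, W) = 1/((7 + D)*(-2 + D) - 12) = 1/((-2 + D)*(7 + D) - 12) = 1/(-12 + (-2 + D)*(7 + D)))
m = -3879299/150 (m = -193*134 + 1/(-26 + 11² + 5*11) = -25862 + 1/(-26 + 121 + 55) = -25862 + 1/150 = -3879299/150 ≈ -25862.)
l(22)*(-19) + m = 22²*(-19) - 3879299/150 = 484*(-19) - 3879299/150 = -9196 - 3879299/150 = -5258699/150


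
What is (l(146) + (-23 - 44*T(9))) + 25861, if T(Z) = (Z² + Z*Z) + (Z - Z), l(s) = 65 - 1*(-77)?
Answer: 18852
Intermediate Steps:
l(s) = 142 (l(s) = 65 + 77 = 142)
T(Z) = 2*Z² (T(Z) = (Z² + Z²) + 0 = 2*Z² + 0 = 2*Z²)
(l(146) + (-23 - 44*T(9))) + 25861 = (142 + (-23 - 88*9²)) + 25861 = (142 + (-23 - 88*81)) + 25861 = (142 + (-23 - 44*162)) + 25861 = (142 + (-23 - 7128)) + 25861 = (142 - 7151) + 25861 = -7009 + 25861 = 18852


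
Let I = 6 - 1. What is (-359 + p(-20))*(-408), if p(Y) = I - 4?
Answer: 146064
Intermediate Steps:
I = 5
p(Y) = 1 (p(Y) = 5 - 4 = 1)
(-359 + p(-20))*(-408) = (-359 + 1)*(-408) = -358*(-408) = 146064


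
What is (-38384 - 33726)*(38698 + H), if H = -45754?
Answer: 508808160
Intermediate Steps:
(-38384 - 33726)*(38698 + H) = (-38384 - 33726)*(38698 - 45754) = -72110*(-7056) = 508808160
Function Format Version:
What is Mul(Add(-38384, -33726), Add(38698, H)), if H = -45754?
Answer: 508808160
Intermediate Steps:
Mul(Add(-38384, -33726), Add(38698, H)) = Mul(Add(-38384, -33726), Add(38698, -45754)) = Mul(-72110, -7056) = 508808160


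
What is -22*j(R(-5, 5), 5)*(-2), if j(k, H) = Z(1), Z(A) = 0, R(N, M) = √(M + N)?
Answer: 0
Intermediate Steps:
j(k, H) = 0
-22*j(R(-5, 5), 5)*(-2) = -22*0*(-2) = 0*(-2) = 0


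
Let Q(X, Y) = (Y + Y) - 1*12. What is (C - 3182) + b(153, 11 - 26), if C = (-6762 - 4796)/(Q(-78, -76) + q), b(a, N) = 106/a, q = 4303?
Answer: -2016385234/633267 ≈ -3184.1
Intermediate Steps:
Q(X, Y) = -12 + 2*Y (Q(X, Y) = 2*Y - 12 = -12 + 2*Y)
C = -11558/4139 (C = (-6762 - 4796)/((-12 + 2*(-76)) + 4303) = -11558/((-12 - 152) + 4303) = -11558/(-164 + 4303) = -11558/4139 ≈ -2.7925)
(C - 3182) + b(153, 11 - 26) = (-11558/4139 - 3182) + 106/153 = -13181856/4139 + 106*(1/153) = -13181856/4139 + 106/153 = -2016385234/633267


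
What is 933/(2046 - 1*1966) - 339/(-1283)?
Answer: 1224159/102640 ≈ 11.927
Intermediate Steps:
933/(2046 - 1*1966) - 339/(-1283) = 933/(2046 - 1966) - 339*(-1/1283) = 933/80 + 339/1283 = 1224159/102640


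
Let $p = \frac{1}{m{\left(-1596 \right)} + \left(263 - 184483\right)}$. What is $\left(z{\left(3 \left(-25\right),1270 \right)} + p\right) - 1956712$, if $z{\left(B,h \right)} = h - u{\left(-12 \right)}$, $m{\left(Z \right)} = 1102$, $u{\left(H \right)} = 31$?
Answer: $- \frac{358082304815}{183118} \approx -1.9555 \cdot 10^{6}$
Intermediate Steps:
$z{\left(B,h \right)} = -31 + h$ ($z{\left(B,h \right)} = h - 31 = -31 + h$)
$p = - \frac{1}{183118}$ ($p = \frac{1}{1102 + \left(263 - 184483\right)} = \frac{1}{1102 - 184220} = \frac{1}{-183118} = - \frac{1}{183118} \approx -5.461 \cdot 10^{-6}$)
$\left(z{\left(3 \left(-25\right),1270 \right)} + p\right) - 1956712 = \left(\left(-31 + 1270\right) - \frac{1}{183118}\right) - 1956712 = \left(1239 - \frac{1}{183118}\right) - 1956712 = \frac{226883201}{183118} - 1956712 = - \frac{358082304815}{183118}$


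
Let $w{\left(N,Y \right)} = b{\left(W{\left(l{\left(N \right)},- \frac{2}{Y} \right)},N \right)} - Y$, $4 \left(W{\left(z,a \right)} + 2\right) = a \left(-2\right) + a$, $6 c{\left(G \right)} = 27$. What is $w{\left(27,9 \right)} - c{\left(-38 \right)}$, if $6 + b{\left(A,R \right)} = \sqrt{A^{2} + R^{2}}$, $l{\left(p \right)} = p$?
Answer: $- \frac{39}{2} + \frac{\sqrt{237421}}{18} \approx 7.5699$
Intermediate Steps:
$c{\left(G \right)} = \frac{9}{2}$ ($c{\left(G \right)} = \frac{1}{6} \cdot 27 = \frac{9}{2}$)
$W{\left(z,a \right)} = -2 - \frac{a}{4}$ ($W{\left(z,a \right)} = -2 + \frac{a \left(-2\right) + a}{4} = -2 + \frac{- 2 a + a}{4} = -2 + \frac{\left(-1\right) a}{4} = -2 - \frac{a}{4}$)
$b{\left(A,R \right)} = -6 + \sqrt{A^{2} + R^{2}}$
$w{\left(N,Y \right)} = -6 + \sqrt{N^{2} + \left(-2 + \frac{1}{2 Y}\right)^{2}} - Y$ ($w{\left(N,Y \right)} = \left(-6 + \sqrt{\left(-2 - \frac{\left(-2\right) \frac{1}{Y}}{4}\right)^{2} + N^{2}}\right) - Y = \left(-6 + \sqrt{\left(-2 + \frac{1}{2 Y}\right)^{2} + N^{2}}\right) - Y = \left(-6 + \sqrt{N^{2} + \left(-2 + \frac{1}{2 Y}\right)^{2}}\right) - Y = -6 + \sqrt{N^{2} + \left(-2 + \frac{1}{2 Y}\right)^{2}} - Y$)
$w{\left(27,9 \right)} - c{\left(-38 \right)} = \left(-6 + \frac{\sqrt{16 + \frac{1}{81} - \frac{8}{9} + 4 \cdot 27^{2}}}{2} - 9\right) - \frac{9}{2} = \left(-6 + \frac{\sqrt{16 + \frac{1}{81} - \frac{8}{9} + 4 \cdot 729}}{2} - 9\right) - \frac{9}{2} = \left(-6 + \frac{\sqrt{16 + \frac{1}{81} - \frac{8}{9} + 2916}}{2} - 9\right) - \frac{9}{2} = \left(-6 + \frac{\sqrt{\frac{237421}{81}}}{2} - 9\right) - \frac{9}{2} = \left(-6 + \frac{\frac{1}{9} \sqrt{237421}}{2} - 9\right) - \frac{9}{2} = \left(-6 + \frac{\sqrt{237421}}{18} - 9\right) - \frac{9}{2} = \left(-15 + \frac{\sqrt{237421}}{18}\right) - \frac{9}{2} = - \frac{39}{2} + \frac{\sqrt{237421}}{18}$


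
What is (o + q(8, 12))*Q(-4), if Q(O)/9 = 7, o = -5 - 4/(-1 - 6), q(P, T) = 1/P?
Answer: -2169/8 ≈ -271.13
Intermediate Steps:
q(P, T) = 1/P
o = -31/7 (o = -5 - 4/(-7) = -5 - 4*(-1/7) = -5 + 4/7 = -31/7 ≈ -4.4286)
Q(O) = 63 (Q(O) = 9*7 = 63)
(o + q(8, 12))*Q(-4) = (-31/7 + 1/8)*63 = -241/56*63 = -2169/8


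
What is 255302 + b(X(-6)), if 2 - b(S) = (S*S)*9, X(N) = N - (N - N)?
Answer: 254980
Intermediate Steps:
X(N) = N (X(N) = N - 1*0 = N + 0 = N)
b(S) = 2 - 9*S**2 (b(S) = 2 - S*S*9 = 2 - S**2*9 = 2 - 9*S**2)
255302 + b(X(-6)) = 255302 + (2 - 9*(-6)**2) = 255302 + (2 - 9*36) = 255302 + (2 - 324) = 255302 - 322 = 254980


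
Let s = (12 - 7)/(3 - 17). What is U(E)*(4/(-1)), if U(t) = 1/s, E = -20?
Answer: 56/5 ≈ 11.200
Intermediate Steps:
s = -5/14 (s = 5/(-14) = 5*(-1/14) = -5/14 ≈ -0.35714)
U(t) = -14/5 (U(t) = 1/(-5/14) = -14/5)
U(E)*(4/(-1)) = -56/(5*(-1)) = -56*(-1)/5 = -14/5*(-4) = 56/5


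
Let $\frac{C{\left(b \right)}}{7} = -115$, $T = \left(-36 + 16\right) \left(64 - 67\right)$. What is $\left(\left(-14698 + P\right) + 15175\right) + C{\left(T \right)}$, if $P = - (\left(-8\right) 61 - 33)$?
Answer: $193$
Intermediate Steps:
$T = 60$ ($T = \left(-20\right) \left(-3\right) = 60$)
$C{\left(b \right)} = -805$ ($C{\left(b \right)} = 7 \left(-115\right) = -805$)
$P = 521$ ($P = - (-488 - 33) = \left(-1\right) \left(-521\right) = 521$)
$\left(\left(-14698 + P\right) + 15175\right) + C{\left(T \right)} = \left(\left(-14698 + 521\right) + 15175\right) - 805 = \left(-14177 + 15175\right) - 805 = 998 - 805 = 193$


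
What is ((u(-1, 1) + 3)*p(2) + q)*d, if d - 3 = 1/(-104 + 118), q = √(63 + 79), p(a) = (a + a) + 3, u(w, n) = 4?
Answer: 301/2 + 43*√142/14 ≈ 187.10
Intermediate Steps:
p(a) = 3 + 2*a (p(a) = 2*a + 3 = 3 + 2*a)
q = √142 ≈ 11.916
d = 43/14 (d = 3 + 1/(-104 + 118) = 3 + 1/14 = 43/14 ≈ 3.0714)
((u(-1, 1) + 3)*p(2) + q)*d = ((4 + 3)*(3 + 2*2) + √142)*(43/14) = (7*(3 + 4) + √142)*(43/14) = (7*7 + √142)*(43/14) = (49 + √142)*(43/14) = 301/2 + 43*√142/14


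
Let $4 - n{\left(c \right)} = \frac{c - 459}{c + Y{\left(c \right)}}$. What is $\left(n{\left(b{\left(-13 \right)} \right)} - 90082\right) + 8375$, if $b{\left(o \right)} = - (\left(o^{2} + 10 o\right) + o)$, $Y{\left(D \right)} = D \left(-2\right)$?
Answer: $- \frac{2123793}{26} \approx -81684.0$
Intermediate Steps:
$Y{\left(D \right)} = - 2 D$
$b{\left(o \right)} = - o^{2} - 11 o$ ($b{\left(o \right)} = - (o^{2} + 11 o) = - o^{2} - 11 o$)
$n{\left(c \right)} = 4 + \frac{-459 + c}{c}$ ($n{\left(c \right)} = 4 - \frac{c - 459}{c - 2 c} = 4 - \frac{-459 + c}{\left(-1\right) c} = 4 - \left(-459 + c\right) \left(- \frac{1}{c}\right) = 4 - - \frac{-459 + c}{c} = 4 + \frac{-459 + c}{c}$)
$\left(n{\left(b{\left(-13 \right)} \right)} - 90082\right) + 8375 = \left(\left(5 - \frac{459}{\left(-1\right) \left(-13\right) \left(11 - 13\right)}\right) - 90082\right) + 8375 = \left(\left(5 - \frac{459}{\left(-1\right) \left(-13\right) \left(-2\right)}\right) - 90082\right) + 8375 = \left(\left(5 - \frac{459}{-26}\right) - 90082\right) + 8375 = \left(\left(5 - - \frac{459}{26}\right) - 90082\right) + 8375 = \left(\left(5 + \frac{459}{26}\right) - 90082\right) + 8375 = \left(\frac{589}{26} - 90082\right) + 8375 = - \frac{2341543}{26} + 8375 = - \frac{2123793}{26}$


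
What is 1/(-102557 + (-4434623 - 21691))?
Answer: -1/4558871 ≈ -2.1935e-7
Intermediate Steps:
1/(-102557 + (-4434623 - 21691)) = 1/(-102557 - 4456314) = 1/(-4558871) = -1/4558871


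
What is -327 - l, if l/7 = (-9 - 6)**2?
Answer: -1902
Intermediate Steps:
l = 1575 (l = 7*(-9 - 6)**2 = 7*(-15)**2 = 7*225 = 1575)
-327 - l = -327 - 1*1575 = -327 - 1575 = -1902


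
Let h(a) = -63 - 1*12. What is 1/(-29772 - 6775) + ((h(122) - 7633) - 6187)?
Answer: -507820566/36547 ≈ -13895.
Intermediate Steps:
h(a) = -75 (h(a) = -63 - 12 = -75)
1/(-29772 - 6775) + ((h(122) - 7633) - 6187) = 1/(-29772 - 6775) + ((-75 - 7633) - 6187) = 1/(-36547) + (-7708 - 6187) = -1/36547 - 13895 = -507820566/36547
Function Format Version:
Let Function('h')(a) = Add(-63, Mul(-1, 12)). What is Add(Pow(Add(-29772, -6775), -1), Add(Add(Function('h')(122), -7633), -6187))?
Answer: Rational(-507820566, 36547) ≈ -13895.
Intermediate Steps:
Function('h')(a) = -75 (Function('h')(a) = Add(-63, -12) = -75)
Add(Pow(Add(-29772, -6775), -1), Add(Add(Function('h')(122), -7633), -6187)) = Add(Pow(Add(-29772, -6775), -1), Add(Add(-75, -7633), -6187)) = Add(Pow(-36547, -1), Add(-7708, -6187)) = Add(Rational(-1, 36547), -13895) = Rational(-507820566, 36547)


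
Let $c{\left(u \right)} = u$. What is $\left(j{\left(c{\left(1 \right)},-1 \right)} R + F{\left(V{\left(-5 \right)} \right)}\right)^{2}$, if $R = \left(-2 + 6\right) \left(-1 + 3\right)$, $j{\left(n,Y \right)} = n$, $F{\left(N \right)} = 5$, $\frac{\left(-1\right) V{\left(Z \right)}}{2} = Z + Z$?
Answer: $169$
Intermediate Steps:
$V{\left(Z \right)} = - 4 Z$ ($V{\left(Z \right)} = - 2 \left(Z + Z\right) = - 2 \cdot 2 Z = - 4 Z$)
$R = 8$ ($R = 4 \cdot 2 = 8$)
$\left(j{\left(c{\left(1 \right)},-1 \right)} R + F{\left(V{\left(-5 \right)} \right)}\right)^{2} = \left(1 \cdot 8 + 5\right)^{2} = \left(8 + 5\right)^{2} = 13^{2} = 169$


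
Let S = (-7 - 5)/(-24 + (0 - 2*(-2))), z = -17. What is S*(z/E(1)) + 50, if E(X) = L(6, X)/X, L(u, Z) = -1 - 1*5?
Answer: 517/10 ≈ 51.700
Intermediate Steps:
L(u, Z) = -6 (L(u, Z) = -1 - 5 = -6)
E(X) = -6/X
S = ⅗ (S = -12/(-24 + (0 + 4)) = -12/(-24 + 4) = -12/(-20) = -12*(-1/20) = ⅗ ≈ 0.60000)
S*(z/E(1)) + 50 = 3*(-17/((-6/1)))/5 + 50 = 3*(-17/((-6*1)))/5 + 50 = 3*(-17/(-6))/5 + 50 = 3*(-17*(-⅙))/5 + 50 = (⅗)*(17/6) + 50 = 17/10 + 50 = 517/10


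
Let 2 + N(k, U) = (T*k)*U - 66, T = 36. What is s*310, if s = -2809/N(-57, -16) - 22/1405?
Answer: -144691043/4603342 ≈ -31.432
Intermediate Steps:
N(k, U) = -68 + 36*U*k (N(k, U) = -2 + ((36*k)*U - 66) = -2 + (36*U*k - 66) = -2 + (-66 + 36*U*k) = -68 + 36*U*k)
s = -4667453/46033420 (s = -2809/(-68 + 36*(-16)*(-57)) - 22/1405 = -2809/(-68 + 32832) - 22*1/1405 = -2809/32764 - 22/1405 = -4667453/46033420 ≈ -0.10139)
s*310 = -4667453/46033420*310 = -144691043/4603342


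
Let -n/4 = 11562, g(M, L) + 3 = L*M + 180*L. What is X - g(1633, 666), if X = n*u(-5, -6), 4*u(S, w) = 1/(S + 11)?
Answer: -1209382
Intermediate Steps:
g(M, L) = -3 + 180*L + L*M (g(M, L) = -3 + (L*M + 180*L) = -3 + (180*L + L*M) = -3 + 180*L + L*M)
u(S, w) = 1/(4*(11 + S)) (u(S, w) = 1/(4*(S + 11)) = 1/(4*(11 + S)))
n = -46248 (n = -4*11562 = -46248)
X = -1927 (X = -11562/(11 - 5) = -11562/6 = -46248*1/24 = -1927)
X - g(1633, 666) = -1927 - (-3 + 180*666 + 666*1633) = -1927 - (-3 + 119880 + 1087578) = -1927 - 1*1207455 = -1927 - 1207455 = -1209382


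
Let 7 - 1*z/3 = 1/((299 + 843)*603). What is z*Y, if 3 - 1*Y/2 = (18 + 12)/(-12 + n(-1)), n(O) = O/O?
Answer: 101228001/420827 ≈ 240.55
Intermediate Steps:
n(O) = 1
Y = 126/11 (Y = 6 - 2*(18 + 12)/(-12 + 1) = 6 - 60/(-11) = 6 - 60*(-1)/11 = 6 - 2*(-30/11) = 6 + 60/11 = 126/11 ≈ 11.455)
z = 4820381/229542 (z = 21 - 3/((299 + 843)*603) = 21 - 3/(1142*603) = 21 - 3*1/688626 = 21 - 1/229542 = 4820381/229542 ≈ 21.000)
z*Y = (4820381/229542)*(126/11) = 101228001/420827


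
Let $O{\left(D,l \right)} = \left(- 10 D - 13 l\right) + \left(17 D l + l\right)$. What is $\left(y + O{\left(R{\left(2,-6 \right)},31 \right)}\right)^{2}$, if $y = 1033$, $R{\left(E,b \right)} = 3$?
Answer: $4892944$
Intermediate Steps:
$O{\left(D,l \right)} = - 12 l - 10 D + 17 D l$ ($O{\left(D,l \right)} = \left(- 13 l - 10 D\right) + \left(17 D l + l\right) = \left(- 13 l - 10 D\right) + \left(l + 17 D l\right) = - 12 l - 10 D + 17 D l$)
$\left(y + O{\left(R{\left(2,-6 \right)},31 \right)}\right)^{2} = \left(1033 - \left(402 - 1581\right)\right)^{2} = \left(1033 - -1179\right)^{2} = \left(1033 + 1179\right)^{2} = 2212^{2} = 4892944$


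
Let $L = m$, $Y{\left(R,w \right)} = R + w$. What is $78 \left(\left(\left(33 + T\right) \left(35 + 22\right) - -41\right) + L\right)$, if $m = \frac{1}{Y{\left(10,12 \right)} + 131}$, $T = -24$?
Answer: $\frac{2203838}{51} \approx 43213.0$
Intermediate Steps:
$m = \frac{1}{153}$ ($m = \frac{1}{\left(10 + 12\right) + 131} = \frac{1}{22 + 131} = \frac{1}{153} \approx 0.0065359$)
$L = \frac{1}{153} \approx 0.0065359$
$78 \left(\left(\left(33 + T\right) \left(35 + 22\right) - -41\right) + L\right) = 78 \left(\left(\left(33 - 24\right) \left(35 + 22\right) - -41\right) + \frac{1}{153}\right) = 78 \left(\left(9 \cdot 57 + 41\right) + \frac{1}{153}\right) = 78 \left(\left(513 + 41\right) + \frac{1}{153}\right) = 78 \left(554 + \frac{1}{153}\right) = 78 \cdot \frac{84763}{153} = \frac{2203838}{51}$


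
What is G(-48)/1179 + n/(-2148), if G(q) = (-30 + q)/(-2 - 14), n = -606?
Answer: 161099/562776 ≈ 0.28626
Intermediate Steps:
G(q) = 15/8 - q/16 (G(q) = (-30 + q)/(-16) = (-30 + q)*(-1/16) = 15/8 - q/16)
G(-48)/1179 + n/(-2148) = (15/8 - 1/16*(-48))/1179 - 606/(-2148) = (15/8 + 3)*(1/1179) - 606*(-1/2148) = (39/8)*(1/1179) + 101/358 = 13/3144 + 101/358 = 161099/562776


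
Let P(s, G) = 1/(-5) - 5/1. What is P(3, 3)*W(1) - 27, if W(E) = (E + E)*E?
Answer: -187/5 ≈ -37.400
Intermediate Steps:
P(s, G) = -26/5 (P(s, G) = 1*(-⅕) - 5*1 = -⅕ - 5 = -26/5)
W(E) = 2*E² (W(E) = (2*E)*E = 2*E²)
P(3, 3)*W(1) - 27 = -52*1²/5 - 27 = -52/5 - 27 = -187/5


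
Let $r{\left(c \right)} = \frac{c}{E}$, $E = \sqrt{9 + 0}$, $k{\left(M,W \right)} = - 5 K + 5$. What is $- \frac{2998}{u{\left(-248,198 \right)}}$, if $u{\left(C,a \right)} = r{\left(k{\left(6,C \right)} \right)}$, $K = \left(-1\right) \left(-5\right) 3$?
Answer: $\frac{4497}{35} \approx 128.49$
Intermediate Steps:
$K = 15$ ($K = 5 \cdot 3 = 15$)
$k{\left(M,W \right)} = -70$ ($k{\left(M,W \right)} = \left(-5\right) 15 + 5 = -75 + 5 = -70$)
$E = 3$ ($E = \sqrt{9} = 3$)
$r{\left(c \right)} = \frac{c}{3}$
$u{\left(C,a \right)} = - \frac{70}{3}$ ($u{\left(C,a \right)} = \frac{1}{3} \left(-70\right) = - \frac{70}{3}$)
$- \frac{2998}{u{\left(-248,198 \right)}} = - \frac{2998}{- \frac{70}{3}} = \left(-2998\right) \left(- \frac{3}{70}\right) = \frac{4497}{35}$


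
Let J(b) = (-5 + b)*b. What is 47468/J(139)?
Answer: 23734/9313 ≈ 2.5485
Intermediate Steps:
J(b) = b*(-5 + b)
47468/J(139) = 47468/((139*(-5 + 139))) = 47468/((139*134)) = 47468/18626 = 47468*(1/18626) = 23734/9313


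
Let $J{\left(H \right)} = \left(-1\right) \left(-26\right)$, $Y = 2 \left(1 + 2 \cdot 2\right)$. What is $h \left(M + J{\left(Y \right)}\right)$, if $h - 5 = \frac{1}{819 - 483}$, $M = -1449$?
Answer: $- \frac{2392063}{336} \approx -7119.2$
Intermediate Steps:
$Y = 10$ ($Y = 2 \left(1 + 4\right) = 2 \cdot 5 = 10$)
$J{\left(H \right)} = 26$
$h = \frac{1681}{336}$ ($h = 5 + \frac{1}{819 - 483} = 5 + \frac{1}{336} = \frac{1681}{336} \approx 5.003$)
$h \left(M + J{\left(Y \right)}\right) = \frac{1681 \left(-1449 + 26\right)}{336} = \frac{1681}{336} \left(-1423\right) = - \frac{2392063}{336}$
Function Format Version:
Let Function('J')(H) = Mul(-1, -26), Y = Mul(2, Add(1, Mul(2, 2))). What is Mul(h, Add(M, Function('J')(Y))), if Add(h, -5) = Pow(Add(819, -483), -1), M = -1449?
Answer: Rational(-2392063, 336) ≈ -7119.2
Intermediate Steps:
Y = 10 (Y = Mul(2, Add(1, 4)) = Mul(2, 5) = 10)
Function('J')(H) = 26
h = Rational(1681, 336) (h = Add(5, Pow(Add(819, -483), -1)) = Add(5, Pow(336, -1)) = Add(5, Rational(1, 336)) = Rational(1681, 336) ≈ 5.0030)
Mul(h, Add(M, Function('J')(Y))) = Mul(Rational(1681, 336), Add(-1449, 26)) = Mul(Rational(1681, 336), -1423) = Rational(-2392063, 336)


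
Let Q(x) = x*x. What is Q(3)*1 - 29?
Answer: -20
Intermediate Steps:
Q(x) = x²
Q(3)*1 - 29 = 3²*1 - 29 = 9*1 - 29 = 9 - 29 = -20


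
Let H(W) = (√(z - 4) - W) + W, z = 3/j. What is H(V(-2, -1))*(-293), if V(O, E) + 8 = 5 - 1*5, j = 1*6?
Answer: -293*I*√14/2 ≈ -548.15*I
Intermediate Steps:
j = 6
z = ½ (z = 3/6 = 3*(⅙) = ½ ≈ 0.50000)
V(O, E) = -8 (V(O, E) = -8 + (5 - 1*5) = -8 + (5 - 5) = -8 + 0 = -8)
H(W) = I*√14/2 (H(W) = (√(½ - 4) - W) + W = (√(-7/2) - W) + W = (I*√14/2 - W) + W = (-W + I*√14/2) + W = I*√14/2)
H(V(-2, -1))*(-293) = (I*√14/2)*(-293) = -293*I*√14/2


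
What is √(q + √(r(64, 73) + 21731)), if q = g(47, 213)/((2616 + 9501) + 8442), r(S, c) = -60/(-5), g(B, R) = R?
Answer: √(486563 + 46963609*√21743)/6853 ≈ 12.144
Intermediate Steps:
r(S, c) = 12 (r(S, c) = -60*(-⅕) = 12)
q = 71/6853 (q = 213/((2616 + 9501) + 8442) = 213/(12117 + 8442) = 213/20559 = 213*(1/20559) = 71/6853 ≈ 0.010360)
√(q + √(r(64, 73) + 21731)) = √(71/6853 + √(12 + 21731)) = √(71/6853 + √21743)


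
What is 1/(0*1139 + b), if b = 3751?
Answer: 1/3751 ≈ 0.00026660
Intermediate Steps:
1/(0*1139 + b) = 1/(0*1139 + 3751) = 1/(0 + 3751) = 1/3751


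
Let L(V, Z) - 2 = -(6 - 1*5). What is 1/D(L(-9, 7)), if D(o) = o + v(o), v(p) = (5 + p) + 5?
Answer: 1/12 ≈ 0.083333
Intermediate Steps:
v(p) = 10 + p
L(V, Z) = 1 (L(V, Z) = 2 - (6 - 1*5) = 2 - (6 - 5) = 2 - 1*1 = 2 - 1 = 1)
D(o) = 10 + 2*o (D(o) = o + (10 + o) = 10 + 2*o)
1/D(L(-9, 7)) = 1/(10 + 2*1) = 1/(10 + 2) = 1/12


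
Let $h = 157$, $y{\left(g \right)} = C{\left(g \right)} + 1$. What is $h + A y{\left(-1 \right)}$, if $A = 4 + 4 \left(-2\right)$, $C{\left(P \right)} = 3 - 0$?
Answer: $141$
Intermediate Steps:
$C{\left(P \right)} = 3$ ($C{\left(P \right)} = 3 + 0 = 3$)
$A = -4$ ($A = 4 - 8 = -4$)
$y{\left(g \right)} = 4$ ($y{\left(g \right)} = 3 + 1 = 4$)
$h + A y{\left(-1 \right)} = 157 - 16 = 141$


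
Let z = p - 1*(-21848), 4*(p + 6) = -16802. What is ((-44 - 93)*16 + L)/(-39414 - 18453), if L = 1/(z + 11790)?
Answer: 129027694/3406225221 ≈ 0.037880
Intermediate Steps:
p = -8413/2 (p = -6 + (1/4)*(-16802) = -6 - 8401/2 = -8413/2 ≈ -4206.5)
z = 35283/2 (z = -8413/2 - 1*(-21848) = -8413/2 + 21848 = 35283/2 ≈ 17642.)
L = 2/58863 (L = 1/(35283/2 + 11790) = 1/(58863/2) = 2/58863 ≈ 3.3977e-5)
((-44 - 93)*16 + L)/(-39414 - 18453) = ((-44 - 93)*16 + 2/58863)/(-39414 - 18453) = (-137*16 + 2/58863)/(-57867) = (-2192 + 2/58863)*(-1/57867) = -129027694/58863*(-1/57867) = 129027694/3406225221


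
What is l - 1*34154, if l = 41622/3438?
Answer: -19563305/573 ≈ -34142.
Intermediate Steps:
l = 6937/573 (l = 41622*(1/3438) = 6937/573 ≈ 12.106)
l - 1*34154 = 6937/573 - 1*34154 = 6937/573 - 34154 = -19563305/573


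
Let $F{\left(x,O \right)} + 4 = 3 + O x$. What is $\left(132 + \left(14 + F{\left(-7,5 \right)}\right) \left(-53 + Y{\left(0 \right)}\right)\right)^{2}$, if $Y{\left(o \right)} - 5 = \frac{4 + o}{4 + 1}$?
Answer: $\frac{34245904}{25} \approx 1.3698 \cdot 10^{6}$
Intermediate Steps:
$Y{\left(o \right)} = \frac{29}{5} + \frac{o}{5}$ ($Y{\left(o \right)} = 5 + \frac{4 + o}{4 + 1} = 5 + \frac{4 + o}{5} = 5 + \left(4 + o\right) \frac{1}{5} = 5 + \left(\frac{4}{5} + \frac{o}{5}\right) = \frac{29}{5} + \frac{o}{5}$)
$F{\left(x,O \right)} = -1 + O x$ ($F{\left(x,O \right)} = -4 + \left(3 + O x\right) = -1 + O x$)
$\left(132 + \left(14 + F{\left(-7,5 \right)}\right) \left(-53 + Y{\left(0 \right)}\right)\right)^{2} = \left(132 + \left(14 + \left(-1 + 5 \left(-7\right)\right)\right) \left(-53 + \left(\frac{29}{5} + \frac{1}{5} \cdot 0\right)\right)\right)^{2} = \left(132 + \left(14 - 36\right) \left(-53 + \left(\frac{29}{5} + 0\right)\right)\right)^{2} = \left(132 + \left(14 - 36\right) \left(-53 + \frac{29}{5}\right)\right)^{2} = \left(132 - - \frac{5192}{5}\right)^{2} = \left(132 + \frac{5192}{5}\right)^{2} = \left(\frac{5852}{5}\right)^{2} = \frac{34245904}{25}$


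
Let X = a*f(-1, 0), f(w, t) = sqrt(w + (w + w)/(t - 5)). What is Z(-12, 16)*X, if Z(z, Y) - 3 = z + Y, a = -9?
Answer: -63*I*sqrt(15)/5 ≈ -48.8*I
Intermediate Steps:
Z(z, Y) = 3 + Y + z (Z(z, Y) = 3 + (z + Y) = 3 + (Y + z) = 3 + Y + z)
f(w, t) = sqrt(w + 2*w/(-5 + t)) (f(w, t) = sqrt(w + (2*w)/(-5 + t)) = sqrt(w + 2*w/(-5 + t)))
X = -9*I*sqrt(15)/5 (X = -9*I*sqrt(3)*sqrt(-1/(-5 + 0)) = -9*I*sqrt(3)*sqrt(-1/(-5)) = -9*I*sqrt(15)/5 ≈ -6.9714*I)
Z(-12, 16)*X = (3 + 16 - 12)*(-9*I*sqrt(15)/5) = 7*(-9*I*sqrt(15)/5) = -63*I*sqrt(15)/5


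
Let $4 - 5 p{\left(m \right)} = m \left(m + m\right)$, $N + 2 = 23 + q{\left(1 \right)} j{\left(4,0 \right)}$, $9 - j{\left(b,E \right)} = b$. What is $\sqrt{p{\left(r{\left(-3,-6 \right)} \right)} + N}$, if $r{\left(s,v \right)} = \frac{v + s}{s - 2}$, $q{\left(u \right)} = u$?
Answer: $\frac{2 \sqrt{3985}}{25} \approx 5.0501$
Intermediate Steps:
$j{\left(b,E \right)} = 9 - b$
$r{\left(s,v \right)} = \frac{s + v}{-2 + s}$
$N = 26$ ($N = -2 + \left(23 + 1 \left(9 - 4\right)\right) = -2 + \left(23 + 1 \cdot 5\right) = -2 + \left(23 + 5\right) = -2 + 28 = 26$)
$p{\left(m \right)} = \frac{4}{5} - \frac{2 m^{2}}{5}$ ($p{\left(m \right)} = \frac{4}{5} - \frac{m \left(m + m\right)}{5} = \frac{4}{5} - \frac{m 2 m}{5} = \frac{4}{5} - \frac{2 m^{2}}{5}$)
$\sqrt{p{\left(r{\left(-3,-6 \right)} \right)} + N} = \sqrt{\left(\frac{4}{5} - \frac{2 \left(\frac{-3 - 6}{-2 - 3}\right)^{2}}{5}\right) + 26} = \sqrt{\left(\frac{4}{5} - \frac{2 \left(\frac{1}{-5} \left(-9\right)\right)^{2}}{5}\right) + 26} = \sqrt{\left(\frac{4}{5} - \frac{2 \left(\left(- \frac{1}{5}\right) \left(-9\right)\right)^{2}}{5}\right) + 26} = \sqrt{\left(\frac{4}{5} - \frac{2 \left(\frac{9}{5}\right)^{2}}{5}\right) + 26} = \sqrt{\left(\frac{4}{5} - \frac{162}{125}\right) + 26} = \sqrt{- \frac{62}{125} + 26} = \sqrt{\frac{3188}{125}} = \frac{2 \sqrt{3985}}{25}$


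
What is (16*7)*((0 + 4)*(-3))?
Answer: -1344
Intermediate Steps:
(16*7)*((0 + 4)*(-3)) = 112*(4*(-3)) = 112*(-12) = -1344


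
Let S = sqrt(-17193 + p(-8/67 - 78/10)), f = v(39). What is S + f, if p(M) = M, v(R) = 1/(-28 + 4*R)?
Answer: 1/128 + 2*I*sqrt(482593295)/335 ≈ 0.0078125 + 131.15*I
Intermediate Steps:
f = 1/128 (f = 1/(4*(-7 + 39)) = (1/4)/32 = (1/4)*(1/32) = 1/128 ≈ 0.0078125)
S = 2*I*sqrt(482593295)/335 (S = sqrt(-17193 + (-8/67 - 78/10)) = sqrt(-17193 + (-8*1/67 - 78*1/10)) = sqrt(-17193 + (-8/67 - 39/5)) = sqrt(-17193 - 2653/335) = sqrt(-5762308/335) = 2*I*sqrt(482593295)/335 ≈ 131.15*I)
S + f = 2*I*sqrt(482593295)/335 + 1/128 = 1/128 + 2*I*sqrt(482593295)/335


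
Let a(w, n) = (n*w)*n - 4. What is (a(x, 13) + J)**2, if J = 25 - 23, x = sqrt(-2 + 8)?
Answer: 171370 - 676*sqrt(6) ≈ 1.6971e+5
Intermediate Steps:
x = sqrt(6) ≈ 2.4495
J = 2
a(w, n) = -4 + w*n**2 (a(w, n) = w*n**2 - 4 = -4 + w*n**2)
(a(x, 13) + J)**2 = ((-4 + sqrt(6)*13**2) + 2)**2 = ((-4 + sqrt(6)*169) + 2)**2 = ((-4 + 169*sqrt(6)) + 2)**2 = (-2 + 169*sqrt(6))**2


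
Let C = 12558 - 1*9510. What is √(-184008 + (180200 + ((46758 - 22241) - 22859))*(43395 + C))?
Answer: 3*√938427454 ≈ 91901.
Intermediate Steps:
C = 3048 (C = 12558 - 9510 = 3048)
√(-184008 + (180200 + ((46758 - 22241) - 22859))*(43395 + C)) = √(-184008 + (180200 + ((46758 - 22241) - 22859))*(43395 + 3048)) = √(-184008 + (180200 + (24517 - 22859))*46443) = √(-184008 + (180200 + 1658)*46443) = √(-184008 + 181858*46443) = √(-184008 + 8446031094) = √8445847086 = 3*√938427454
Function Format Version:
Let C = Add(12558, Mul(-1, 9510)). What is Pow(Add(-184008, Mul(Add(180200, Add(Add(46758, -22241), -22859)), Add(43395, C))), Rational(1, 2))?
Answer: Mul(3, Pow(938427454, Rational(1, 2))) ≈ 91901.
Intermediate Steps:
C = 3048 (C = Add(12558, -9510) = 3048)
Pow(Add(-184008, Mul(Add(180200, Add(Add(46758, -22241), -22859)), Add(43395, C))), Rational(1, 2)) = Pow(Add(-184008, Mul(Add(180200, Add(Add(46758, -22241), -22859)), Add(43395, 3048))), Rational(1, 2)) = Pow(Add(-184008, Mul(Add(180200, Add(24517, -22859)), 46443)), Rational(1, 2)) = Pow(Add(-184008, Mul(Add(180200, 1658), 46443)), Rational(1, 2)) = Pow(Add(-184008, Mul(181858, 46443)), Rational(1, 2)) = Pow(Add(-184008, 8446031094), Rational(1, 2)) = Pow(8445847086, Rational(1, 2)) = Mul(3, Pow(938427454, Rational(1, 2)))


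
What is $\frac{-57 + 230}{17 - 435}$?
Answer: $- \frac{173}{418} \approx -0.41388$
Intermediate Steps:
$\frac{-57 + 230}{17 - 435} = \frac{173}{-418} = 173 \left(- \frac{1}{418}\right) = - \frac{173}{418}$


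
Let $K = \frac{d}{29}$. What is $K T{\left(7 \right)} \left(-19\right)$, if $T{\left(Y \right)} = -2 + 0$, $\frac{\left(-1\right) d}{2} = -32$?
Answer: $\frac{2432}{29} \approx 83.862$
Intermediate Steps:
$d = 64$ ($d = \left(-2\right) \left(-32\right) = 64$)
$T{\left(Y \right)} = -2$
$K = \frac{64}{29} \approx 2.2069$
$K T{\left(7 \right)} \left(-19\right) = \frac{64}{29} \left(-2\right) \left(-19\right) = \left(- \frac{128}{29}\right) \left(-19\right) = \frac{2432}{29}$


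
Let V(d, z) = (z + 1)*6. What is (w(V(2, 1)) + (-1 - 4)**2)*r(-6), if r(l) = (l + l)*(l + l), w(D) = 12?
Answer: 5328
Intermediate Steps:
V(d, z) = 6 + 6*z (V(d, z) = (1 + z)*6 = 6 + 6*z)
r(l) = 4*l**2 (r(l) = (2*l)*(2*l) = 4*l**2)
(w(V(2, 1)) + (-1 - 4)**2)*r(-6) = (12 + (-1 - 4)**2)*(4*(-6)**2) = (12 + (-5)**2)*(4*36) = (12 + 25)*144 = 37*144 = 5328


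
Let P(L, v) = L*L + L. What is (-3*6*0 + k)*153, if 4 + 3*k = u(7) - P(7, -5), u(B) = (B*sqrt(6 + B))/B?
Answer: -3060 + 51*sqrt(13) ≈ -2876.1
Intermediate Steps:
P(L, v) = L + L**2 (P(L, v) = L**2 + L = L + L**2)
u(B) = sqrt(6 + B)
k = -20 + sqrt(13)/3 (k = -4/3 + (sqrt(6 + 7) - 7*(1 + 7))/3 = -4/3 + (sqrt(13) - 7*8)/3 = -4/3 + (sqrt(13) - 1*56)/3 = -4/3 + (sqrt(13) - 56)/3 = -4/3 + (-56 + sqrt(13))/3 = -4/3 + (-56/3 + sqrt(13)/3) = -20 + sqrt(13)/3 ≈ -18.798)
(-3*6*0 + k)*153 = (-3*6*0 + (-20 + sqrt(13)/3))*153 = (-18*0 + (-20 + sqrt(13)/3))*153 = (0 + (-20 + sqrt(13)/3))*153 = (-20 + sqrt(13)/3)*153 = -3060 + 51*sqrt(13)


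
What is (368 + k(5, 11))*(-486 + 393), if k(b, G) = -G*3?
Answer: -31155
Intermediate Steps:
k(b, G) = -3*G
(368 + k(5, 11))*(-486 + 393) = (368 - 3*11)*(-486 + 393) = (368 - 33)*(-93) = 335*(-93) = -31155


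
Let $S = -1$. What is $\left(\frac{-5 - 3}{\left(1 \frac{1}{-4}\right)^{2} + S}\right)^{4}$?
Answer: $\frac{268435456}{50625} \approx 5302.4$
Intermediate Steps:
$\left(\frac{-5 - 3}{\left(1 \frac{1}{-4}\right)^{2} + S}\right)^{4} = \left(\frac{-5 - 3}{\left(1 \frac{1}{-4}\right)^{2} - 1}\right)^{4} = \left(- \frac{8}{\left(1 \left(- \frac{1}{4}\right)\right)^{2} - 1}\right)^{4} = \left(- \frac{8}{\left(- \frac{1}{4}\right)^{2} - 1}\right)^{4} = \left(- \frac{8}{\frac{1}{16} - 1}\right)^{4} = \left(- \frac{8}{- \frac{15}{16}}\right)^{4} = \left(\left(-8\right) \left(- \frac{16}{15}\right)\right)^{4} = \left(\frac{128}{15}\right)^{4} = \frac{268435456}{50625}$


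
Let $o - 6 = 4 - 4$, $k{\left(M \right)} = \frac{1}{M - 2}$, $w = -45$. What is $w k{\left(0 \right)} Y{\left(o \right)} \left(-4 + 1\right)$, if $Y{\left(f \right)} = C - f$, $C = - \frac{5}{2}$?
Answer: $\frac{2295}{4} \approx 573.75$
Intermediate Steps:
$C = - \frac{5}{2}$ ($C = \left(-5\right) \frac{1}{2} = - \frac{5}{2} \approx -2.5$)
$k{\left(M \right)} = \frac{1}{-2 + M}$
$o = 6$ ($o = 6 + \left(4 - 4\right) = 6 + 0 = 6$)
$Y{\left(f \right)} = - \frac{5}{2} - f$
$w k{\left(0 \right)} Y{\left(o \right)} \left(-4 + 1\right) = - \frac{45}{-2 + 0} \left(- \frac{5}{2} - 6\right) \left(-4 + 1\right) = - \frac{45}{-2} \left(- \frac{5}{2} - 6\right) \left(-3\right) = \left(-45\right) \left(- \frac{1}{2}\right) \left(\left(- \frac{17}{2}\right) \left(-3\right)\right) = \frac{45}{2} \cdot \frac{51}{2} = \frac{2295}{4}$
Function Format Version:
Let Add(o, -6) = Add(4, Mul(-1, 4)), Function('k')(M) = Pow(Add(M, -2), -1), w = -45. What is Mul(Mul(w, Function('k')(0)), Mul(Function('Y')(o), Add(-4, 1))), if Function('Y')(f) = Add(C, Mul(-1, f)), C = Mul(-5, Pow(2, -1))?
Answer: Rational(2295, 4) ≈ 573.75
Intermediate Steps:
C = Rational(-5, 2) (C = Mul(-5, Rational(1, 2)) = Rational(-5, 2) ≈ -2.5000)
Function('k')(M) = Pow(Add(-2, M), -1)
o = 6 (o = Add(6, Add(4, Mul(-1, 4))) = Add(6, Add(4, -4)) = Add(6, 0) = 6)
Function('Y')(f) = Add(Rational(-5, 2), Mul(-1, f))
Mul(Mul(w, Function('k')(0)), Mul(Function('Y')(o), Add(-4, 1))) = Mul(Mul(-45, Pow(Add(-2, 0), -1)), Mul(Add(Rational(-5, 2), Mul(-1, 6)), Add(-4, 1))) = Mul(Mul(-45, Pow(-2, -1)), Mul(Add(Rational(-5, 2), -6), -3)) = Mul(Mul(-45, Rational(-1, 2)), Mul(Rational(-17, 2), -3)) = Mul(Rational(45, 2), Rational(51, 2)) = Rational(2295, 4)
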